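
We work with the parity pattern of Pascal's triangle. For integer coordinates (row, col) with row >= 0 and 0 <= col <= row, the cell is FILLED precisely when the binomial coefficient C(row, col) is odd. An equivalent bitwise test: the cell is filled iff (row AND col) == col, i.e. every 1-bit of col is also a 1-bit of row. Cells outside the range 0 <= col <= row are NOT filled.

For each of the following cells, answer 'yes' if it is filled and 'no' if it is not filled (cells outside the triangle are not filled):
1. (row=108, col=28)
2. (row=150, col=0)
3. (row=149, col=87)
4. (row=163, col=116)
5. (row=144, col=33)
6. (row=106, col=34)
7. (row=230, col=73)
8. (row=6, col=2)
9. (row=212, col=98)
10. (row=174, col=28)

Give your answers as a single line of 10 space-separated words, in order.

(108,28): row=0b1101100, col=0b11100, row AND col = 0b1100 = 12; 12 != 28 -> empty
(150,0): row=0b10010110, col=0b0, row AND col = 0b0 = 0; 0 == 0 -> filled
(149,87): row=0b10010101, col=0b1010111, row AND col = 0b10101 = 21; 21 != 87 -> empty
(163,116): row=0b10100011, col=0b1110100, row AND col = 0b100000 = 32; 32 != 116 -> empty
(144,33): row=0b10010000, col=0b100001, row AND col = 0b0 = 0; 0 != 33 -> empty
(106,34): row=0b1101010, col=0b100010, row AND col = 0b100010 = 34; 34 == 34 -> filled
(230,73): row=0b11100110, col=0b1001001, row AND col = 0b1000000 = 64; 64 != 73 -> empty
(6,2): row=0b110, col=0b10, row AND col = 0b10 = 2; 2 == 2 -> filled
(212,98): row=0b11010100, col=0b1100010, row AND col = 0b1000000 = 64; 64 != 98 -> empty
(174,28): row=0b10101110, col=0b11100, row AND col = 0b1100 = 12; 12 != 28 -> empty

Answer: no yes no no no yes no yes no no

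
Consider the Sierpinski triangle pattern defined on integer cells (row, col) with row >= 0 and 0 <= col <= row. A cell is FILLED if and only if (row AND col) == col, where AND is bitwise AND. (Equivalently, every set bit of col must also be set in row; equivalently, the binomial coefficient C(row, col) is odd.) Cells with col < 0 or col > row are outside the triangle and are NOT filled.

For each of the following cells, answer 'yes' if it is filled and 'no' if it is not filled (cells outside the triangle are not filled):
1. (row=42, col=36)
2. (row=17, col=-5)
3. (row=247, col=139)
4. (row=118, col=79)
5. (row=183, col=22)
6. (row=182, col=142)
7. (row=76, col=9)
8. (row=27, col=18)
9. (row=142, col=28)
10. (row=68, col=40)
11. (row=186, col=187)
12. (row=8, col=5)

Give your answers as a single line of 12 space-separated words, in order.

Answer: no no no no yes no no yes no no no no

Derivation:
(42,36): row=0b101010, col=0b100100, row AND col = 0b100000 = 32; 32 != 36 -> empty
(17,-5): col outside [0, 17] -> not filled
(247,139): row=0b11110111, col=0b10001011, row AND col = 0b10000011 = 131; 131 != 139 -> empty
(118,79): row=0b1110110, col=0b1001111, row AND col = 0b1000110 = 70; 70 != 79 -> empty
(183,22): row=0b10110111, col=0b10110, row AND col = 0b10110 = 22; 22 == 22 -> filled
(182,142): row=0b10110110, col=0b10001110, row AND col = 0b10000110 = 134; 134 != 142 -> empty
(76,9): row=0b1001100, col=0b1001, row AND col = 0b1000 = 8; 8 != 9 -> empty
(27,18): row=0b11011, col=0b10010, row AND col = 0b10010 = 18; 18 == 18 -> filled
(142,28): row=0b10001110, col=0b11100, row AND col = 0b1100 = 12; 12 != 28 -> empty
(68,40): row=0b1000100, col=0b101000, row AND col = 0b0 = 0; 0 != 40 -> empty
(186,187): col outside [0, 186] -> not filled
(8,5): row=0b1000, col=0b101, row AND col = 0b0 = 0; 0 != 5 -> empty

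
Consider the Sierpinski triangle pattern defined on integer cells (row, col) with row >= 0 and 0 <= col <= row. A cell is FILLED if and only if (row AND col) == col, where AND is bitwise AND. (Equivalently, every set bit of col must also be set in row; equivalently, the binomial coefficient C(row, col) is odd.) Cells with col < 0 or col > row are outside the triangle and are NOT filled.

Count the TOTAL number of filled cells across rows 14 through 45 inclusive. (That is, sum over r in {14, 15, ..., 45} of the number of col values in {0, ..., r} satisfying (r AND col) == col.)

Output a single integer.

r14=1110 pc3: +8 =8
r15=1111 pc4: +16 =24
r16=10000 pc1: +2 =26
r17=10001 pc2: +4 =30
r18=10010 pc2: +4 =34
r19=10011 pc3: +8 =42
r20=10100 pc2: +4 =46
r21=10101 pc3: +8 =54
r22=10110 pc3: +8 =62
r23=10111 pc4: +16 =78
r24=11000 pc2: +4 =82
r25=11001 pc3: +8 =90
r26=11010 pc3: +8 =98
r27=11011 pc4: +16 =114
r28=11100 pc3: +8 =122
r29=11101 pc4: +16 =138
r30=11110 pc4: +16 =154
r31=11111 pc5: +32 =186
r32=100000 pc1: +2 =188
r33=100001 pc2: +4 =192
r34=100010 pc2: +4 =196
r35=100011 pc3: +8 =204
r36=100100 pc2: +4 =208
r37=100101 pc3: +8 =216
r38=100110 pc3: +8 =224
r39=100111 pc4: +16 =240
r40=101000 pc2: +4 =244
r41=101001 pc3: +8 =252
r42=101010 pc3: +8 =260
r43=101011 pc4: +16 =276
r44=101100 pc3: +8 =284
r45=101101 pc4: +16 =300

Answer: 300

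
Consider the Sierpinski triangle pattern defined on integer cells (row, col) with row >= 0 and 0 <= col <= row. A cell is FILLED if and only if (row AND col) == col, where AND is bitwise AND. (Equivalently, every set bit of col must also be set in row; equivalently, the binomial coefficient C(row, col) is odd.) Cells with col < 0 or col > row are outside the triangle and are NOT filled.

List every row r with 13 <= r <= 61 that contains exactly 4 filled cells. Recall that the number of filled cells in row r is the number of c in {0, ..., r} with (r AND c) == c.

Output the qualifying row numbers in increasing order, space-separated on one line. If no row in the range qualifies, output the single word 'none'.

Row r has 2^popcount(r) filled cells, so we need popcount(r) = log2(4) = 2.
Scan r = 13..61 and keep those with exactly 2 one-bits:
r=13=1101 popcount=3 -> skip
r=14=1110 popcount=3 -> skip
r=15=1111 popcount=4 -> skip
r=16=10000 popcount=1 -> skip
r=17=10001 popcount=2 -> KEEP
r=18=10010 popcount=2 -> KEEP
r=19=10011 popcount=3 -> skip
r=20=10100 popcount=2 -> KEEP
r=21=10101 popcount=3 -> skip
r=22=10110 popcount=3 -> skip
r=23=10111 popcount=4 -> skip
r=24=11000 popcount=2 -> KEEP
r=25=11001 popcount=3 -> skip
r=26=11010 popcount=3 -> skip
r=27=11011 popcount=4 -> skip
r=28=11100 popcount=3 -> skip
r=29=11101 popcount=4 -> skip
r=30=11110 popcount=4 -> skip
r=31=11111 popcount=5 -> skip
r=32=100000 popcount=1 -> skip
r=33=100001 popcount=2 -> KEEP
r=34=100010 popcount=2 -> KEEP
r=35=100011 popcount=3 -> skip
r=36=100100 popcount=2 -> KEEP
r=37=100101 popcount=3 -> skip
r=38=100110 popcount=3 -> skip
r=39=100111 popcount=4 -> skip
r=40=101000 popcount=2 -> KEEP
r=41=101001 popcount=3 -> skip
r=42=101010 popcount=3 -> skip
r=43=101011 popcount=4 -> skip
r=44=101100 popcount=3 -> skip
r=45=101101 popcount=4 -> skip
r=46=101110 popcount=4 -> skip
r=47=101111 popcount=5 -> skip
r=48=110000 popcount=2 -> KEEP
r=49=110001 popcount=3 -> skip
r=50=110010 popcount=3 -> skip
r=51=110011 popcount=4 -> skip
r=52=110100 popcount=3 -> skip
r=53=110101 popcount=4 -> skip
r=54=110110 popcount=4 -> skip
r=55=110111 popcount=5 -> skip
r=56=111000 popcount=3 -> skip
r=57=111001 popcount=4 -> skip
r=58=111010 popcount=4 -> skip
r=59=111011 popcount=5 -> skip
r=60=111100 popcount=4 -> skip
r=61=111101 popcount=5 -> skip
Kept rows: 17 18 20 24 33 34 36 40 48

Answer: 17 18 20 24 33 34 36 40 48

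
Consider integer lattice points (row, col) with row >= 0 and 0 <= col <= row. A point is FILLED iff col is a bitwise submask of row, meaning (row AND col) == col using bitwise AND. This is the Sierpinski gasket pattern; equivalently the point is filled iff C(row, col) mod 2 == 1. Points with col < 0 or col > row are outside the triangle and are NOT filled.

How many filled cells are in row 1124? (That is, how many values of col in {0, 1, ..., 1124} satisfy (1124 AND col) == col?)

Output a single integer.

1124 in binary = 10001100100
popcount(1124) = number of 1-bits in 10001100100 = 4
A col c satisfies (1124 AND c) == c iff every set bit of c is also set in 1124; each of the 4 set bits of 1124 can independently be on or off in c.
count = 2^4 = 16

Answer: 16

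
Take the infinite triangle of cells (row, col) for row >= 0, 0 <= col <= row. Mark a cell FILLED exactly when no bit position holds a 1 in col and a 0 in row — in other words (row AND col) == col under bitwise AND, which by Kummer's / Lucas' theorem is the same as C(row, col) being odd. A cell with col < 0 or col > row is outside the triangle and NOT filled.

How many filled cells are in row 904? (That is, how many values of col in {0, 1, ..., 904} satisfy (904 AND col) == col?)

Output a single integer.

904 in binary = 1110001000
popcount(904) = number of 1-bits in 1110001000 = 4
A col c satisfies (904 AND c) == c iff every set bit of c is also set in 904; each of the 4 set bits of 904 can independently be on or off in c.
count = 2^4 = 16

Answer: 16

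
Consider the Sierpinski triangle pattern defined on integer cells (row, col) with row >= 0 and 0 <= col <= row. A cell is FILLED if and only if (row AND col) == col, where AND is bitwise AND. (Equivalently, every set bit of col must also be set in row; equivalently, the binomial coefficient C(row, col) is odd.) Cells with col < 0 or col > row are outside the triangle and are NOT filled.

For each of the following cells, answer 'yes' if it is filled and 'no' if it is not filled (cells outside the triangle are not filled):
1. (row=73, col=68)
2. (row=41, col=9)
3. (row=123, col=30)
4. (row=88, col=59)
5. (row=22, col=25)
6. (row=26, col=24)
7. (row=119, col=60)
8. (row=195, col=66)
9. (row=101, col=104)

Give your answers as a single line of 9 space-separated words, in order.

(73,68): row=0b1001001, col=0b1000100, row AND col = 0b1000000 = 64; 64 != 68 -> empty
(41,9): row=0b101001, col=0b1001, row AND col = 0b1001 = 9; 9 == 9 -> filled
(123,30): row=0b1111011, col=0b11110, row AND col = 0b11010 = 26; 26 != 30 -> empty
(88,59): row=0b1011000, col=0b111011, row AND col = 0b11000 = 24; 24 != 59 -> empty
(22,25): col outside [0, 22] -> not filled
(26,24): row=0b11010, col=0b11000, row AND col = 0b11000 = 24; 24 == 24 -> filled
(119,60): row=0b1110111, col=0b111100, row AND col = 0b110100 = 52; 52 != 60 -> empty
(195,66): row=0b11000011, col=0b1000010, row AND col = 0b1000010 = 66; 66 == 66 -> filled
(101,104): col outside [0, 101] -> not filled

Answer: no yes no no no yes no yes no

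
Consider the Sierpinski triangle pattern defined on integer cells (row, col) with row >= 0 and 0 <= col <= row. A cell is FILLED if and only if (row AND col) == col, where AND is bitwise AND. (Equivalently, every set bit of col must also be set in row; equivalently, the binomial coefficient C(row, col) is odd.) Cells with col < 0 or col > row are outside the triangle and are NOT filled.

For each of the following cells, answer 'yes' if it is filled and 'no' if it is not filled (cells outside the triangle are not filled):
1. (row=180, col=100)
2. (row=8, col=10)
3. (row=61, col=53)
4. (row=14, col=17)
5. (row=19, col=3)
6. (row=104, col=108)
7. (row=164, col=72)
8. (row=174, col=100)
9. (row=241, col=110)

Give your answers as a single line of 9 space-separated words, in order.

(180,100): row=0b10110100, col=0b1100100, row AND col = 0b100100 = 36; 36 != 100 -> empty
(8,10): col outside [0, 8] -> not filled
(61,53): row=0b111101, col=0b110101, row AND col = 0b110101 = 53; 53 == 53 -> filled
(14,17): col outside [0, 14] -> not filled
(19,3): row=0b10011, col=0b11, row AND col = 0b11 = 3; 3 == 3 -> filled
(104,108): col outside [0, 104] -> not filled
(164,72): row=0b10100100, col=0b1001000, row AND col = 0b0 = 0; 0 != 72 -> empty
(174,100): row=0b10101110, col=0b1100100, row AND col = 0b100100 = 36; 36 != 100 -> empty
(241,110): row=0b11110001, col=0b1101110, row AND col = 0b1100000 = 96; 96 != 110 -> empty

Answer: no no yes no yes no no no no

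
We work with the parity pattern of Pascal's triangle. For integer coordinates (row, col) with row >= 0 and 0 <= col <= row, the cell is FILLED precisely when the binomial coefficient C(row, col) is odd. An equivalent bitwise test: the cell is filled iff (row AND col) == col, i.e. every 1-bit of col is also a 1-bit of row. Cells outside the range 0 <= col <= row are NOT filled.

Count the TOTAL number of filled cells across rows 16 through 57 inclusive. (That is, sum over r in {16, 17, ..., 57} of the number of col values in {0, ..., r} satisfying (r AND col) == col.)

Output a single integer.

Answer: 456

Derivation:
r16=10000 pc1: +2 =2
r17=10001 pc2: +4 =6
r18=10010 pc2: +4 =10
r19=10011 pc3: +8 =18
r20=10100 pc2: +4 =22
r21=10101 pc3: +8 =30
r22=10110 pc3: +8 =38
r23=10111 pc4: +16 =54
r24=11000 pc2: +4 =58
r25=11001 pc3: +8 =66
r26=11010 pc3: +8 =74
r27=11011 pc4: +16 =90
r28=11100 pc3: +8 =98
r29=11101 pc4: +16 =114
r30=11110 pc4: +16 =130
r31=11111 pc5: +32 =162
r32=100000 pc1: +2 =164
r33=100001 pc2: +4 =168
r34=100010 pc2: +4 =172
r35=100011 pc3: +8 =180
r36=100100 pc2: +4 =184
r37=100101 pc3: +8 =192
r38=100110 pc3: +8 =200
r39=100111 pc4: +16 =216
r40=101000 pc2: +4 =220
r41=101001 pc3: +8 =228
r42=101010 pc3: +8 =236
r43=101011 pc4: +16 =252
r44=101100 pc3: +8 =260
r45=101101 pc4: +16 =276
r46=101110 pc4: +16 =292
r47=101111 pc5: +32 =324
r48=110000 pc2: +4 =328
r49=110001 pc3: +8 =336
r50=110010 pc3: +8 =344
r51=110011 pc4: +16 =360
r52=110100 pc3: +8 =368
r53=110101 pc4: +16 =384
r54=110110 pc4: +16 =400
r55=110111 pc5: +32 =432
r56=111000 pc3: +8 =440
r57=111001 pc4: +16 =456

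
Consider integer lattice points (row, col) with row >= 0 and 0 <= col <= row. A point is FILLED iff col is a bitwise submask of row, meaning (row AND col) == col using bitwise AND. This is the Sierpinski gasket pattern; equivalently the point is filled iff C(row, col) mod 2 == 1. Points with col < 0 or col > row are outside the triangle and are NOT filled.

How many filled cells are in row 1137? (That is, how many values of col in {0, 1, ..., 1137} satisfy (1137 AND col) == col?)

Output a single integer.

Answer: 32

Derivation:
1137 in binary = 10001110001
popcount(1137) = number of 1-bits in 10001110001 = 5
A col c satisfies (1137 AND c) == c iff every set bit of c is also set in 1137; each of the 5 set bits of 1137 can independently be on or off in c.
count = 2^5 = 32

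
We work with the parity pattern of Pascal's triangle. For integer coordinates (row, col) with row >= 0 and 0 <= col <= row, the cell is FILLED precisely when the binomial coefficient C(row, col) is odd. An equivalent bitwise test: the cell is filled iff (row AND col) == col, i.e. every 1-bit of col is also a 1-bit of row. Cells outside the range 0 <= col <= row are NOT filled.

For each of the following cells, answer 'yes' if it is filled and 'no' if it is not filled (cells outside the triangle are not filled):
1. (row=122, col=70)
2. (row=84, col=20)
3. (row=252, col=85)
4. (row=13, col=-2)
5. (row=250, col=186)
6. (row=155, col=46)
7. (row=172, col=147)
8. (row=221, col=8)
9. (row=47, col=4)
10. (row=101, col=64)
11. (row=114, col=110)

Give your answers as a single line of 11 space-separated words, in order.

(122,70): row=0b1111010, col=0b1000110, row AND col = 0b1000010 = 66; 66 != 70 -> empty
(84,20): row=0b1010100, col=0b10100, row AND col = 0b10100 = 20; 20 == 20 -> filled
(252,85): row=0b11111100, col=0b1010101, row AND col = 0b1010100 = 84; 84 != 85 -> empty
(13,-2): col outside [0, 13] -> not filled
(250,186): row=0b11111010, col=0b10111010, row AND col = 0b10111010 = 186; 186 == 186 -> filled
(155,46): row=0b10011011, col=0b101110, row AND col = 0b1010 = 10; 10 != 46 -> empty
(172,147): row=0b10101100, col=0b10010011, row AND col = 0b10000000 = 128; 128 != 147 -> empty
(221,8): row=0b11011101, col=0b1000, row AND col = 0b1000 = 8; 8 == 8 -> filled
(47,4): row=0b101111, col=0b100, row AND col = 0b100 = 4; 4 == 4 -> filled
(101,64): row=0b1100101, col=0b1000000, row AND col = 0b1000000 = 64; 64 == 64 -> filled
(114,110): row=0b1110010, col=0b1101110, row AND col = 0b1100010 = 98; 98 != 110 -> empty

Answer: no yes no no yes no no yes yes yes no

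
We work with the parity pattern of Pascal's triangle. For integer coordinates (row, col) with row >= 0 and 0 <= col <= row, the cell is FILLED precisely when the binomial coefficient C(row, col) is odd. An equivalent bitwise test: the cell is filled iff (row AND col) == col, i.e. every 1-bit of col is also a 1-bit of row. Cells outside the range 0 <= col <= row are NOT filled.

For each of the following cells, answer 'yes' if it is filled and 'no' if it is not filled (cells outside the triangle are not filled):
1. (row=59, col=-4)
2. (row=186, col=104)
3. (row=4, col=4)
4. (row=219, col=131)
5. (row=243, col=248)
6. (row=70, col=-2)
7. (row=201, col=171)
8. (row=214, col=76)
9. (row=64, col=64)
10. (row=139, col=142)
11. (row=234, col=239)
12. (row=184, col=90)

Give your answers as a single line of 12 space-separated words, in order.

(59,-4): col outside [0, 59] -> not filled
(186,104): row=0b10111010, col=0b1101000, row AND col = 0b101000 = 40; 40 != 104 -> empty
(4,4): row=0b100, col=0b100, row AND col = 0b100 = 4; 4 == 4 -> filled
(219,131): row=0b11011011, col=0b10000011, row AND col = 0b10000011 = 131; 131 == 131 -> filled
(243,248): col outside [0, 243] -> not filled
(70,-2): col outside [0, 70] -> not filled
(201,171): row=0b11001001, col=0b10101011, row AND col = 0b10001001 = 137; 137 != 171 -> empty
(214,76): row=0b11010110, col=0b1001100, row AND col = 0b1000100 = 68; 68 != 76 -> empty
(64,64): row=0b1000000, col=0b1000000, row AND col = 0b1000000 = 64; 64 == 64 -> filled
(139,142): col outside [0, 139] -> not filled
(234,239): col outside [0, 234] -> not filled
(184,90): row=0b10111000, col=0b1011010, row AND col = 0b11000 = 24; 24 != 90 -> empty

Answer: no no yes yes no no no no yes no no no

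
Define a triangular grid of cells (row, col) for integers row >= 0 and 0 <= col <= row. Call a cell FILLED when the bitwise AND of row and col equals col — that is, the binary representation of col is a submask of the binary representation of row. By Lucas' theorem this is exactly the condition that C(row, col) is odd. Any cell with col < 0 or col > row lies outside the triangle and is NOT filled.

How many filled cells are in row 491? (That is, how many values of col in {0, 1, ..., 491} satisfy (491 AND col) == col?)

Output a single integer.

Answer: 128

Derivation:
491 in binary = 111101011
popcount(491) = number of 1-bits in 111101011 = 7
A col c satisfies (491 AND c) == c iff every set bit of c is also set in 491; each of the 7 set bits of 491 can independently be on or off in c.
count = 2^7 = 128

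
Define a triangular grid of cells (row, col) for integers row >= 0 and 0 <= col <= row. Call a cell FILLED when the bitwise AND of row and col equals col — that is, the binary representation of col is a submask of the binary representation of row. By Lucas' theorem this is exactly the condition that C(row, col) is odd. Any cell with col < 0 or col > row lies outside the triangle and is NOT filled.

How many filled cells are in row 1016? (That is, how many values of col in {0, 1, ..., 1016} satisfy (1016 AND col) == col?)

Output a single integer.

Answer: 128

Derivation:
1016 in binary = 1111111000
popcount(1016) = number of 1-bits in 1111111000 = 7
A col c satisfies (1016 AND c) == c iff every set bit of c is also set in 1016; each of the 7 set bits of 1016 can independently be on or off in c.
count = 2^7 = 128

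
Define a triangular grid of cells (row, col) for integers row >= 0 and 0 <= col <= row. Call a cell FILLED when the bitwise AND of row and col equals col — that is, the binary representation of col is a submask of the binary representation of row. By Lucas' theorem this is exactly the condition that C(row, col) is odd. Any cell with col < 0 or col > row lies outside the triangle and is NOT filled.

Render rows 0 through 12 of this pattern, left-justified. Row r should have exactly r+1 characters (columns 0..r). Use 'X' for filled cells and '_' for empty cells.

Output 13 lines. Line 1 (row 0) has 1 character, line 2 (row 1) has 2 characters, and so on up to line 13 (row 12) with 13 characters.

r0=0: X
r1=1: XX
r2=10: X_X
r3=11: XXXX
r4=100: X___X
r5=101: XX__XX
r6=110: X_X_X_X
r7=111: XXXXXXXX
r8=1000: X_______X
r9=1001: XX______XX
r10=1010: X_X_____X_X
r11=1011: XXXX____XXXX
r12=1100: X___X___X___X

Answer: X
XX
X_X
XXXX
X___X
XX__XX
X_X_X_X
XXXXXXXX
X_______X
XX______XX
X_X_____X_X
XXXX____XXXX
X___X___X___X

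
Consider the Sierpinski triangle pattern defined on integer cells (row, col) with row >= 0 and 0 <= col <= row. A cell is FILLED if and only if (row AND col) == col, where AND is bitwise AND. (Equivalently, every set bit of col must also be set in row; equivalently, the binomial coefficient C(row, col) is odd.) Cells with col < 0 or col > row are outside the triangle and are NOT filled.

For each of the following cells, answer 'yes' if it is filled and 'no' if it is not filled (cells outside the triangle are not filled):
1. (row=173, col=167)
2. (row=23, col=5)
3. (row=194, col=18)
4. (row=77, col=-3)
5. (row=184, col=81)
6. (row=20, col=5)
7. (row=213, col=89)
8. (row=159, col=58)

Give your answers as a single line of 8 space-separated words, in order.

(173,167): row=0b10101101, col=0b10100111, row AND col = 0b10100101 = 165; 165 != 167 -> empty
(23,5): row=0b10111, col=0b101, row AND col = 0b101 = 5; 5 == 5 -> filled
(194,18): row=0b11000010, col=0b10010, row AND col = 0b10 = 2; 2 != 18 -> empty
(77,-3): col outside [0, 77] -> not filled
(184,81): row=0b10111000, col=0b1010001, row AND col = 0b10000 = 16; 16 != 81 -> empty
(20,5): row=0b10100, col=0b101, row AND col = 0b100 = 4; 4 != 5 -> empty
(213,89): row=0b11010101, col=0b1011001, row AND col = 0b1010001 = 81; 81 != 89 -> empty
(159,58): row=0b10011111, col=0b111010, row AND col = 0b11010 = 26; 26 != 58 -> empty

Answer: no yes no no no no no no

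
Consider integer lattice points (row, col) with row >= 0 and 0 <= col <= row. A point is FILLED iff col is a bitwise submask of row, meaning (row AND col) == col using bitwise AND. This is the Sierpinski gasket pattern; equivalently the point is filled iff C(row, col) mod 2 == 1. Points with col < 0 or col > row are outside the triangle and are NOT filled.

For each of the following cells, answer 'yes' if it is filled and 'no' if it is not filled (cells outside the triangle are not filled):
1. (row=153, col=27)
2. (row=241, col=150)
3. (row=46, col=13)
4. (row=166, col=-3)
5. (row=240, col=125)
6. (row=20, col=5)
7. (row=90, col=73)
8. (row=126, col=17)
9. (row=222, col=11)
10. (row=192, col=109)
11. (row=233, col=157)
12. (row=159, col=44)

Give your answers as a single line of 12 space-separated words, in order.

(153,27): row=0b10011001, col=0b11011, row AND col = 0b11001 = 25; 25 != 27 -> empty
(241,150): row=0b11110001, col=0b10010110, row AND col = 0b10010000 = 144; 144 != 150 -> empty
(46,13): row=0b101110, col=0b1101, row AND col = 0b1100 = 12; 12 != 13 -> empty
(166,-3): col outside [0, 166] -> not filled
(240,125): row=0b11110000, col=0b1111101, row AND col = 0b1110000 = 112; 112 != 125 -> empty
(20,5): row=0b10100, col=0b101, row AND col = 0b100 = 4; 4 != 5 -> empty
(90,73): row=0b1011010, col=0b1001001, row AND col = 0b1001000 = 72; 72 != 73 -> empty
(126,17): row=0b1111110, col=0b10001, row AND col = 0b10000 = 16; 16 != 17 -> empty
(222,11): row=0b11011110, col=0b1011, row AND col = 0b1010 = 10; 10 != 11 -> empty
(192,109): row=0b11000000, col=0b1101101, row AND col = 0b1000000 = 64; 64 != 109 -> empty
(233,157): row=0b11101001, col=0b10011101, row AND col = 0b10001001 = 137; 137 != 157 -> empty
(159,44): row=0b10011111, col=0b101100, row AND col = 0b1100 = 12; 12 != 44 -> empty

Answer: no no no no no no no no no no no no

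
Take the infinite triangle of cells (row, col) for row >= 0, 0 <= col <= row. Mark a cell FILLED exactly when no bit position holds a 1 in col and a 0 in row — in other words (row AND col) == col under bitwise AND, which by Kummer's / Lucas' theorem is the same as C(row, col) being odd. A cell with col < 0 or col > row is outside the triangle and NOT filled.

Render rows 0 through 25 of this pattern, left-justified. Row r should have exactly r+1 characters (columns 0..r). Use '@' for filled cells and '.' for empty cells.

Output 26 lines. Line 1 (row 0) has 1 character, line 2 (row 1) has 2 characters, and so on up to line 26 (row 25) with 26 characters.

Answer: @
@@
@.@
@@@@
@...@
@@..@@
@.@.@.@
@@@@@@@@
@.......@
@@......@@
@.@.....@.@
@@@@....@@@@
@...@...@...@
@@..@@..@@..@@
@.@.@.@.@.@.@.@
@@@@@@@@@@@@@@@@
@...............@
@@..............@@
@.@.............@.@
@@@@............@@@@
@...@...........@...@
@@..@@..........@@..@@
@.@.@.@.........@.@.@.@
@@@@@@@@........@@@@@@@@
@.......@.......@.......@
@@......@@......@@......@@

Derivation:
r0=0: @
r1=1: @@
r2=10: @.@
r3=11: @@@@
r4=100: @...@
r5=101: @@..@@
r6=110: @.@.@.@
r7=111: @@@@@@@@
r8=1000: @.......@
r9=1001: @@......@@
r10=1010: @.@.....@.@
r11=1011: @@@@....@@@@
r12=1100: @...@...@...@
r13=1101: @@..@@..@@..@@
r14=1110: @.@.@.@.@.@.@.@
r15=1111: @@@@@@@@@@@@@@@@
r16=10000: @...............@
r17=10001: @@..............@@
r18=10010: @.@.............@.@
r19=10011: @@@@............@@@@
r20=10100: @...@...........@...@
r21=10101: @@..@@..........@@..@@
r22=10110: @.@.@.@.........@.@.@.@
r23=10111: @@@@@@@@........@@@@@@@@
r24=11000: @.......@.......@.......@
r25=11001: @@......@@......@@......@@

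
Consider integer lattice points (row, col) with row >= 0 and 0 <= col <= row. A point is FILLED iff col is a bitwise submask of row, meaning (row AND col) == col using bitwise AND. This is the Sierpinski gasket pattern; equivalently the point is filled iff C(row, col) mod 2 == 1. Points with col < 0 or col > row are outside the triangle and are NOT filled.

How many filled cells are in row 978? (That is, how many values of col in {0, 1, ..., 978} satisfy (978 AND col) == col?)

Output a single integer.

978 in binary = 1111010010
popcount(978) = number of 1-bits in 1111010010 = 6
A col c satisfies (978 AND c) == c iff every set bit of c is also set in 978; each of the 6 set bits of 978 can independently be on or off in c.
count = 2^6 = 64

Answer: 64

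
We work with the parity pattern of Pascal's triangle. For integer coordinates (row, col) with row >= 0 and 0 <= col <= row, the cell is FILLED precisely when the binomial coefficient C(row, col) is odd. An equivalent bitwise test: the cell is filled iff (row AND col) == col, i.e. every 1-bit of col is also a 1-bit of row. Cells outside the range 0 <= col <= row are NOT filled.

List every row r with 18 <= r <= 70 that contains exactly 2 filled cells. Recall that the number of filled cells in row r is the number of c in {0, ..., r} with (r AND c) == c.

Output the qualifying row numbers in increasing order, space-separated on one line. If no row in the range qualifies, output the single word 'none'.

Answer: 32 64

Derivation:
Row r has 2^popcount(r) filled cells, so we need popcount(r) = log2(2) = 1.
Scan r = 18..70 and keep those with exactly 1 one-bits:
r=18=10010 popcount=2 -> skip
r=19=10011 popcount=3 -> skip
r=20=10100 popcount=2 -> skip
r=21=10101 popcount=3 -> skip
r=22=10110 popcount=3 -> skip
r=23=10111 popcount=4 -> skip
r=24=11000 popcount=2 -> skip
r=25=11001 popcount=3 -> skip
r=26=11010 popcount=3 -> skip
r=27=11011 popcount=4 -> skip
r=28=11100 popcount=3 -> skip
r=29=11101 popcount=4 -> skip
r=30=11110 popcount=4 -> skip
r=31=11111 popcount=5 -> skip
r=32=100000 popcount=1 -> KEEP
r=33=100001 popcount=2 -> skip
r=34=100010 popcount=2 -> skip
r=35=100011 popcount=3 -> skip
r=36=100100 popcount=2 -> skip
r=37=100101 popcount=3 -> skip
r=38=100110 popcount=3 -> skip
r=39=100111 popcount=4 -> skip
r=40=101000 popcount=2 -> skip
r=41=101001 popcount=3 -> skip
r=42=101010 popcount=3 -> skip
r=43=101011 popcount=4 -> skip
r=44=101100 popcount=3 -> skip
r=45=101101 popcount=4 -> skip
r=46=101110 popcount=4 -> skip
r=47=101111 popcount=5 -> skip
r=48=110000 popcount=2 -> skip
r=49=110001 popcount=3 -> skip
r=50=110010 popcount=3 -> skip
r=51=110011 popcount=4 -> skip
r=52=110100 popcount=3 -> skip
r=53=110101 popcount=4 -> skip
r=54=110110 popcount=4 -> skip
r=55=110111 popcount=5 -> skip
r=56=111000 popcount=3 -> skip
r=57=111001 popcount=4 -> skip
r=58=111010 popcount=4 -> skip
r=59=111011 popcount=5 -> skip
r=60=111100 popcount=4 -> skip
r=61=111101 popcount=5 -> skip
r=62=111110 popcount=5 -> skip
r=63=111111 popcount=6 -> skip
r=64=1000000 popcount=1 -> KEEP
r=65=1000001 popcount=2 -> skip
r=66=1000010 popcount=2 -> skip
r=67=1000011 popcount=3 -> skip
r=68=1000100 popcount=2 -> skip
r=69=1000101 popcount=3 -> skip
r=70=1000110 popcount=3 -> skip
Kept rows: 32 64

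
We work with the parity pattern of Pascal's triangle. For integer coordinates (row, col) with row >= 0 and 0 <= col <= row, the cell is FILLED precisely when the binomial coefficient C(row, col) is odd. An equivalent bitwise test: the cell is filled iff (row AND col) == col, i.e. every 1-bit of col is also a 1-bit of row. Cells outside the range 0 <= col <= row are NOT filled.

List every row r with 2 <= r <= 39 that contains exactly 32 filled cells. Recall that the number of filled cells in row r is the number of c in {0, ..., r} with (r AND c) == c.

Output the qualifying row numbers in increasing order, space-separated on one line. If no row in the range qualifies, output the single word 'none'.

Answer: 31

Derivation:
Row r has 2^popcount(r) filled cells, so we need popcount(r) = log2(32) = 5.
Scan r = 2..39 and keep those with exactly 5 one-bits:
r=2=10 popcount=1 -> skip
r=3=11 popcount=2 -> skip
r=4=100 popcount=1 -> skip
r=5=101 popcount=2 -> skip
r=6=110 popcount=2 -> skip
r=7=111 popcount=3 -> skip
r=8=1000 popcount=1 -> skip
r=9=1001 popcount=2 -> skip
r=10=1010 popcount=2 -> skip
r=11=1011 popcount=3 -> skip
r=12=1100 popcount=2 -> skip
r=13=1101 popcount=3 -> skip
r=14=1110 popcount=3 -> skip
r=15=1111 popcount=4 -> skip
r=16=10000 popcount=1 -> skip
r=17=10001 popcount=2 -> skip
r=18=10010 popcount=2 -> skip
r=19=10011 popcount=3 -> skip
r=20=10100 popcount=2 -> skip
r=21=10101 popcount=3 -> skip
r=22=10110 popcount=3 -> skip
r=23=10111 popcount=4 -> skip
r=24=11000 popcount=2 -> skip
r=25=11001 popcount=3 -> skip
r=26=11010 popcount=3 -> skip
r=27=11011 popcount=4 -> skip
r=28=11100 popcount=3 -> skip
r=29=11101 popcount=4 -> skip
r=30=11110 popcount=4 -> skip
r=31=11111 popcount=5 -> KEEP
r=32=100000 popcount=1 -> skip
r=33=100001 popcount=2 -> skip
r=34=100010 popcount=2 -> skip
r=35=100011 popcount=3 -> skip
r=36=100100 popcount=2 -> skip
r=37=100101 popcount=3 -> skip
r=38=100110 popcount=3 -> skip
r=39=100111 popcount=4 -> skip
Kept rows: 31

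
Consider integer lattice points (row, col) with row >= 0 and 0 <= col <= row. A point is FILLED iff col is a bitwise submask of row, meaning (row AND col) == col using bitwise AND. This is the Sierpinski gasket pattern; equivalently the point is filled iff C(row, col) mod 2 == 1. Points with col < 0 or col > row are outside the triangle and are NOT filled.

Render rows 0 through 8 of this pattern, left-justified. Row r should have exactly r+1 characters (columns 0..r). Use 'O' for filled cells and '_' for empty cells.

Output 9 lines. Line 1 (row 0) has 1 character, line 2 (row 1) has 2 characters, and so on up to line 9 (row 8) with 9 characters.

r0=0: O
r1=1: OO
r2=10: O_O
r3=11: OOOO
r4=100: O___O
r5=101: OO__OO
r6=110: O_O_O_O
r7=111: OOOOOOOO
r8=1000: O_______O

Answer: O
OO
O_O
OOOO
O___O
OO__OO
O_O_O_O
OOOOOOOO
O_______O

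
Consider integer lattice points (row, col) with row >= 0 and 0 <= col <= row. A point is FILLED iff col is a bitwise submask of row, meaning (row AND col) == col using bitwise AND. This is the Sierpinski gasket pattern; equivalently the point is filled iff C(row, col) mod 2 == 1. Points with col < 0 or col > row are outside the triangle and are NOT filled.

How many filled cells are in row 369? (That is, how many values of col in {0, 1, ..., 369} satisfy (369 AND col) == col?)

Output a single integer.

Answer: 32

Derivation:
369 in binary = 101110001
popcount(369) = number of 1-bits in 101110001 = 5
A col c satisfies (369 AND c) == c iff every set bit of c is also set in 369; each of the 5 set bits of 369 can independently be on or off in c.
count = 2^5 = 32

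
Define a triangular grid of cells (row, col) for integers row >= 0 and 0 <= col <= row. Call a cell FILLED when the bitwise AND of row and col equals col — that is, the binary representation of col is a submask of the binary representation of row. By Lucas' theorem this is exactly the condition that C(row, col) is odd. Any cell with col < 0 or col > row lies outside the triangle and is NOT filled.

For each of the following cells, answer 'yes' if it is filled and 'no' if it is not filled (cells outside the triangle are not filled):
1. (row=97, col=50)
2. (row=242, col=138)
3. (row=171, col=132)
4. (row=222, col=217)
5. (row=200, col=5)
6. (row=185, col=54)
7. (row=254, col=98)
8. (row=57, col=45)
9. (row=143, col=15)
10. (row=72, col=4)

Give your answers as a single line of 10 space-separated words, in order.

(97,50): row=0b1100001, col=0b110010, row AND col = 0b100000 = 32; 32 != 50 -> empty
(242,138): row=0b11110010, col=0b10001010, row AND col = 0b10000010 = 130; 130 != 138 -> empty
(171,132): row=0b10101011, col=0b10000100, row AND col = 0b10000000 = 128; 128 != 132 -> empty
(222,217): row=0b11011110, col=0b11011001, row AND col = 0b11011000 = 216; 216 != 217 -> empty
(200,5): row=0b11001000, col=0b101, row AND col = 0b0 = 0; 0 != 5 -> empty
(185,54): row=0b10111001, col=0b110110, row AND col = 0b110000 = 48; 48 != 54 -> empty
(254,98): row=0b11111110, col=0b1100010, row AND col = 0b1100010 = 98; 98 == 98 -> filled
(57,45): row=0b111001, col=0b101101, row AND col = 0b101001 = 41; 41 != 45 -> empty
(143,15): row=0b10001111, col=0b1111, row AND col = 0b1111 = 15; 15 == 15 -> filled
(72,4): row=0b1001000, col=0b100, row AND col = 0b0 = 0; 0 != 4 -> empty

Answer: no no no no no no yes no yes no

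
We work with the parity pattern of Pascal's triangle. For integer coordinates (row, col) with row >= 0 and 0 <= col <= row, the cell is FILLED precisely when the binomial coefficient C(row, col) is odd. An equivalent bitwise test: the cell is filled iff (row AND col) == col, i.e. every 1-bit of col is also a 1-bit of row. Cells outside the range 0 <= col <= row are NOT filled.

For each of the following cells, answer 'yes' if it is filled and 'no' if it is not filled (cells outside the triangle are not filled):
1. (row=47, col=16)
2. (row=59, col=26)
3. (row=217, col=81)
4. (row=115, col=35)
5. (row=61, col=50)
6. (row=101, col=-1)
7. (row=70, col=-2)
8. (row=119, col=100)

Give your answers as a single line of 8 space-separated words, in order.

Answer: no yes yes yes no no no yes

Derivation:
(47,16): row=0b101111, col=0b10000, row AND col = 0b0 = 0; 0 != 16 -> empty
(59,26): row=0b111011, col=0b11010, row AND col = 0b11010 = 26; 26 == 26 -> filled
(217,81): row=0b11011001, col=0b1010001, row AND col = 0b1010001 = 81; 81 == 81 -> filled
(115,35): row=0b1110011, col=0b100011, row AND col = 0b100011 = 35; 35 == 35 -> filled
(61,50): row=0b111101, col=0b110010, row AND col = 0b110000 = 48; 48 != 50 -> empty
(101,-1): col outside [0, 101] -> not filled
(70,-2): col outside [0, 70] -> not filled
(119,100): row=0b1110111, col=0b1100100, row AND col = 0b1100100 = 100; 100 == 100 -> filled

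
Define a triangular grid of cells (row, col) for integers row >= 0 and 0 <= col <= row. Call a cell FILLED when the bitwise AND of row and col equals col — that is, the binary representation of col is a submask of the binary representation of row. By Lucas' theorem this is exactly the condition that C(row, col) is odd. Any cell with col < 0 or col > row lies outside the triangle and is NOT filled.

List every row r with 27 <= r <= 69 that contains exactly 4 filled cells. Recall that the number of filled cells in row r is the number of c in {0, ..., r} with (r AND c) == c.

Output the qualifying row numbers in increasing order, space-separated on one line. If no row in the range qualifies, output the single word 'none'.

Row r has 2^popcount(r) filled cells, so we need popcount(r) = log2(4) = 2.
Scan r = 27..69 and keep those with exactly 2 one-bits:
r=27=11011 popcount=4 -> skip
r=28=11100 popcount=3 -> skip
r=29=11101 popcount=4 -> skip
r=30=11110 popcount=4 -> skip
r=31=11111 popcount=5 -> skip
r=32=100000 popcount=1 -> skip
r=33=100001 popcount=2 -> KEEP
r=34=100010 popcount=2 -> KEEP
r=35=100011 popcount=3 -> skip
r=36=100100 popcount=2 -> KEEP
r=37=100101 popcount=3 -> skip
r=38=100110 popcount=3 -> skip
r=39=100111 popcount=4 -> skip
r=40=101000 popcount=2 -> KEEP
r=41=101001 popcount=3 -> skip
r=42=101010 popcount=3 -> skip
r=43=101011 popcount=4 -> skip
r=44=101100 popcount=3 -> skip
r=45=101101 popcount=4 -> skip
r=46=101110 popcount=4 -> skip
r=47=101111 popcount=5 -> skip
r=48=110000 popcount=2 -> KEEP
r=49=110001 popcount=3 -> skip
r=50=110010 popcount=3 -> skip
r=51=110011 popcount=4 -> skip
r=52=110100 popcount=3 -> skip
r=53=110101 popcount=4 -> skip
r=54=110110 popcount=4 -> skip
r=55=110111 popcount=5 -> skip
r=56=111000 popcount=3 -> skip
r=57=111001 popcount=4 -> skip
r=58=111010 popcount=4 -> skip
r=59=111011 popcount=5 -> skip
r=60=111100 popcount=4 -> skip
r=61=111101 popcount=5 -> skip
r=62=111110 popcount=5 -> skip
r=63=111111 popcount=6 -> skip
r=64=1000000 popcount=1 -> skip
r=65=1000001 popcount=2 -> KEEP
r=66=1000010 popcount=2 -> KEEP
r=67=1000011 popcount=3 -> skip
r=68=1000100 popcount=2 -> KEEP
r=69=1000101 popcount=3 -> skip
Kept rows: 33 34 36 40 48 65 66 68

Answer: 33 34 36 40 48 65 66 68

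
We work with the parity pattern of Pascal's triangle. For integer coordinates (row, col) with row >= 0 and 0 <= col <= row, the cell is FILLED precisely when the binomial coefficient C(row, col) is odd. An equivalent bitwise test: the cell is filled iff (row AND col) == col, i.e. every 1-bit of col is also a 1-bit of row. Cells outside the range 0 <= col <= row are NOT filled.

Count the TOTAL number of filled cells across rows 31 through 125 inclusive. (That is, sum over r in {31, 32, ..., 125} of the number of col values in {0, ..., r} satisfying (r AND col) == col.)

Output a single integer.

r31=11111 pc5: +32 =32
r32=100000 pc1: +2 =34
r33=100001 pc2: +4 =38
r34=100010 pc2: +4 =42
r35=100011 pc3: +8 =50
r36=100100 pc2: +4 =54
r37=100101 pc3: +8 =62
r38=100110 pc3: +8 =70
r39=100111 pc4: +16 =86
r40=101000 pc2: +4 =90
r41=101001 pc3: +8 =98
r42=101010 pc3: +8 =106
r43=101011 pc4: +16 =122
r44=101100 pc3: +8 =130
r45=101101 pc4: +16 =146
r46=101110 pc4: +16 =162
r47=101111 pc5: +32 =194
r48=110000 pc2: +4 =198
r49=110001 pc3: +8 =206
r50=110010 pc3: +8 =214
r51=110011 pc4: +16 =230
r52=110100 pc3: +8 =238
r53=110101 pc4: +16 =254
r54=110110 pc4: +16 =270
r55=110111 pc5: +32 =302
r56=111000 pc3: +8 =310
r57=111001 pc4: +16 =326
r58=111010 pc4: +16 =342
r59=111011 pc5: +32 =374
r60=111100 pc4: +16 =390
r61=111101 pc5: +32 =422
r62=111110 pc5: +32 =454
r63=111111 pc6: +64 =518
r64=1000000 pc1: +2 =520
r65=1000001 pc2: +4 =524
r66=1000010 pc2: +4 =528
r67=1000011 pc3: +8 =536
r68=1000100 pc2: +4 =540
r69=1000101 pc3: +8 =548
r70=1000110 pc3: +8 =556
r71=1000111 pc4: +16 =572
r72=1001000 pc2: +4 =576
r73=1001001 pc3: +8 =584
r74=1001010 pc3: +8 =592
r75=1001011 pc4: +16 =608
r76=1001100 pc3: +8 =616
r77=1001101 pc4: +16 =632
r78=1001110 pc4: +16 =648
r79=1001111 pc5: +32 =680
r80=1010000 pc2: +4 =684
r81=1010001 pc3: +8 =692
r82=1010010 pc3: +8 =700
r83=1010011 pc4: +16 =716
r84=1010100 pc3: +8 =724
r85=1010101 pc4: +16 =740
r86=1010110 pc4: +16 =756
r87=1010111 pc5: +32 =788
r88=1011000 pc3: +8 =796
r89=1011001 pc4: +16 =812
r90=1011010 pc4: +16 =828
r91=1011011 pc5: +32 =860
r92=1011100 pc4: +16 =876
r93=1011101 pc5: +32 =908
r94=1011110 pc5: +32 =940
r95=1011111 pc6: +64 =1004
r96=1100000 pc2: +4 =1008
r97=1100001 pc3: +8 =1016
r98=1100010 pc3: +8 =1024
r99=1100011 pc4: +16 =1040
r100=1100100 pc3: +8 =1048
r101=1100101 pc4: +16 =1064
r102=1100110 pc4: +16 =1080
r103=1100111 pc5: +32 =1112
r104=1101000 pc3: +8 =1120
r105=1101001 pc4: +16 =1136
r106=1101010 pc4: +16 =1152
r107=1101011 pc5: +32 =1184
r108=1101100 pc4: +16 =1200
r109=1101101 pc5: +32 =1232
r110=1101110 pc5: +32 =1264
r111=1101111 pc6: +64 =1328
r112=1110000 pc3: +8 =1336
r113=1110001 pc4: +16 =1352
r114=1110010 pc4: +16 =1368
r115=1110011 pc5: +32 =1400
r116=1110100 pc4: +16 =1416
r117=1110101 pc5: +32 =1448
r118=1110110 pc5: +32 =1480
r119=1110111 pc6: +64 =1544
r120=1111000 pc4: +16 =1560
r121=1111001 pc5: +32 =1592
r122=1111010 pc5: +32 =1624
r123=1111011 pc6: +64 =1688
r124=1111100 pc5: +32 =1720
r125=1111101 pc6: +64 =1784

Answer: 1784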